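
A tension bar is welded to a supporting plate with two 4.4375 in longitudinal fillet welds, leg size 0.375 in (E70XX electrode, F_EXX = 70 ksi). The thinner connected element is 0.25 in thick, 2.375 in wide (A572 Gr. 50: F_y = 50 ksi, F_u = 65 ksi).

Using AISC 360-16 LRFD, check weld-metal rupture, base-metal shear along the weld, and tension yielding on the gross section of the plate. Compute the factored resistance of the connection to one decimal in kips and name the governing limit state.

26.7 kips (gross-section yield governs)

Weld metal: throat = 0.707×0.375 = 0.26513 in, L = 2×4.4375 = 8.875 in. φR_n = 0.75 × 0.6 × 70 × 0.26513 × 8.875 = 74.1 kips.
Base metal shear (0.25 in plate): yield φR_n = 1.0×0.6×50×0.25×8.875 = 66.6 kips; rupture φR_n = 0.75×0.6×65×0.25×8.875 = 64.9 kips; take 64.9 kips (rupture).
Tension yield (gross): A_g = 2.375×0.25 = 0.59375 in². φR_n = 0.90 × 50 × 0.59375 = 26.7 kips.
Governing: min(74.1, 64.9, 26.7) = 26.7 kips → gross-section yield.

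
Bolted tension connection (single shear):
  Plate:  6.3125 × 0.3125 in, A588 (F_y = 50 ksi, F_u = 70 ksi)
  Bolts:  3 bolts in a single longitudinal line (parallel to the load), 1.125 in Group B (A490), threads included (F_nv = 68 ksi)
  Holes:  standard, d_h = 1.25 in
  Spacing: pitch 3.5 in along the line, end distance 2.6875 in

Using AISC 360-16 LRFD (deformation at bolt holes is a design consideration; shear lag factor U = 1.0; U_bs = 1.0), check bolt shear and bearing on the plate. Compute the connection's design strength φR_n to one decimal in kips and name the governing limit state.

129.2 kips (bearing governs)

Bolt shear: A_b = π(1.125)²/4 = 0.99402 in². φR_n = 0.75 × 68 × 0.99402 × 3 × 1 = 152.1 kips.
Bearing (0.3125 in plate, F_u = 70 ksi): end bolts L_c = 2.6875 − 1.25/2 = 2.0625, R_n = min(1.2×2.0625×0.3125×70, 2.4×1.125×0.3125×70) = 54.141 kips/bolt; interior L_c = 3.5 − 1.25 = 2.25, R_n = 59.063 kips/bolt. φR_n = 0.75 × (1×54.141 + 2×59.063) = 129.2 kips.
Governing: min(152.1, 129.2) = 129.2 kips → bearing.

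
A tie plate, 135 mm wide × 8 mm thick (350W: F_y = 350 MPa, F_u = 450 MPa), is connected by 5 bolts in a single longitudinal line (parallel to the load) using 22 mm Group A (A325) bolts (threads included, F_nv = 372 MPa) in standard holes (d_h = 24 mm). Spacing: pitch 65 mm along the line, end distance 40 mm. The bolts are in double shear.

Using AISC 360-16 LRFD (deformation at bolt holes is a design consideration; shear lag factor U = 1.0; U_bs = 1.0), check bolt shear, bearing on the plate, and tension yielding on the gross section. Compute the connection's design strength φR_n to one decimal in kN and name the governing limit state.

Bolt shear: A_b = π(22)²/4 = 380.13 mm². φR_n = 0.75 × 372 × 380.13 × 5 × 2 = 1060.6 kN.
Bearing (8 mm plate, F_u = 450 MPa): end bolts L_c = 40 − 24/2 = 28, R_n = min(1.2×28×8×450, 2.4×22×8×450) = 120.96 kN/bolt; interior L_c = 65 − 24 = 41, R_n = 177.12 kN/bolt. φR_n = 0.75 × (1×120.96 + 4×177.12) = 622.1 kN.
Tension yield (gross): A_g = 135×8 = 1080 mm². φR_n = 0.90 × 350 × 1080 = 340.2 kN.
Governing: min(1060.6, 622.1, 340.2) = 340.2 kN → gross-section yield.

340.2 kN (gross-section yield governs)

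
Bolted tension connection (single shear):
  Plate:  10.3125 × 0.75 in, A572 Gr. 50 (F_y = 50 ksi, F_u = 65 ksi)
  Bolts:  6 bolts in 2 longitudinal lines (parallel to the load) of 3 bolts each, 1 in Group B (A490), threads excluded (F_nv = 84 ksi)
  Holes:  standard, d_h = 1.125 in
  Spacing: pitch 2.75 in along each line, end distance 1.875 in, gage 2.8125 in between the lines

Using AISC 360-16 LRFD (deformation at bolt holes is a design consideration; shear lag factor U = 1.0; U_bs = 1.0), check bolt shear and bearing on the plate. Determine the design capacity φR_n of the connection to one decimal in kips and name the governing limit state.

296.9 kips (bolt shear governs)

Bolt shear: A_b = π(1)²/4 = 0.7854 in². φR_n = 0.75 × 84 × 0.7854 × 6 × 1 = 296.9 kips.
Bearing (0.75 in plate, F_u = 65 ksi): end bolts L_c = 1.875 − 1.125/2 = 1.3125, R_n = min(1.2×1.3125×0.75×65, 2.4×1×0.75×65) = 76.781 kips/bolt; interior L_c = 2.75 − 1.125 = 1.625, R_n = 95.063 kips/bolt. φR_n = 0.75 × (2×76.781 + 4×95.063) = 400.4 kips.
Governing: min(296.9, 400.4) = 296.9 kips → bolt shear.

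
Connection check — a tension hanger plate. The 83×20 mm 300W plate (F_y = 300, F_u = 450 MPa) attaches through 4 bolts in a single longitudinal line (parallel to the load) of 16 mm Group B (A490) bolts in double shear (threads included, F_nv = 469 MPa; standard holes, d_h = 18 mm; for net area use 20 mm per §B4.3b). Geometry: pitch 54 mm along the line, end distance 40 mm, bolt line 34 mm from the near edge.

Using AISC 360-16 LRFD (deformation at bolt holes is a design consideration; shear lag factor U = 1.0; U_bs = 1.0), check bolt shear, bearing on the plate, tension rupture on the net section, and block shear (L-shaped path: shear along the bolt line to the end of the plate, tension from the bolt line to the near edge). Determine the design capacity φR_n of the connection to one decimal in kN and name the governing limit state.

Bolt shear: A_b = π(16)²/4 = 201.06 mm². φR_n = 0.75 × 469 × 201.06 × 4 × 2 = 565.8 kN.
Bearing (20 mm plate, F_u = 450 MPa): end bolts L_c = 40 − 18/2 = 31, R_n = min(1.2×31×20×450, 2.4×16×20×450) = 334.8 kN/bolt; interior L_c = 54 − 18 = 36, R_n = 345.6 kN/bolt. φR_n = 0.75 × (1×334.8 + 3×345.6) = 1028.7 kN.
Tension rupture (net): A_n = (83 − 1×20)×20 = 1260 mm² (U = 1.0, A_e = A_n). φR_n = 0.75 × 450 × 1260 = 425.3 kN.
Block shear: shear path 1×[40+3×54] = 1×202 mm, A_gv = 4040, A_nv = 1×(202 − 3.5×20)×20 = 2640 mm²; tension to near edge: (34 − 0.5×20)×20 = 480 mm². R_n = min(0.6×450×2640, 0.6×300×4040) + 1.0×450×480 = min(712.8, 727.2) + 216 = 928.8 kN. φR_n = 0.75 × 928.8 = 696.6 kN.
Governing: min(565.8, 1028.7, 425.3, 696.6) = 425.3 kN → net-section rupture.

425.3 kN (net-section rupture governs)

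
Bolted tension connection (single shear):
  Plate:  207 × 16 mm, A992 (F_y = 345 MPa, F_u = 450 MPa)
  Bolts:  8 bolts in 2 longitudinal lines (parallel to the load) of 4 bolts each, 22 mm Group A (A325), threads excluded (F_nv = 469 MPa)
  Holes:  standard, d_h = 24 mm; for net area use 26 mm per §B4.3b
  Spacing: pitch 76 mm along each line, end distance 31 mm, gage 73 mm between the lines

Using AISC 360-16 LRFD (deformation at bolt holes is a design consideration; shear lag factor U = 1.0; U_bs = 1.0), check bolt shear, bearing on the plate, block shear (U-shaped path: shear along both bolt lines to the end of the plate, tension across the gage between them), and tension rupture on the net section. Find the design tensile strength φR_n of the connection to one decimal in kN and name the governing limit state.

Bolt shear: A_b = π(22)²/4 = 380.13 mm². φR_n = 0.75 × 469 × 380.13 × 8 × 1 = 1069.7 kN.
Bearing (16 mm plate, F_u = 450 MPa): end bolts L_c = 31 − 24/2 = 19, R_n = min(1.2×19×16×450, 2.4×22×16×450) = 164.16 kN/bolt; interior L_c = 76 − 24 = 52, R_n = 380.16 kN/bolt. φR_n = 0.75 × (2×164.16 + 6×380.16) = 1957.0 kN.
Block shear: shear path 2×[31+3×76] = 2×259 mm, A_gv = 8288, A_nv = 2×(259 − 3.5×26)×16 = 5376 mm²; tension across gage: (73 − 1×26)×16 = 752 mm². R_n = min(0.6×450×5376, 0.6×345×8288) + 1.0×450×752 = min(1451.5, 1715.6) + 338.4 = 1789.9 kN. φR_n = 0.75 × 1789.9 = 1342.4 kN.
Tension rupture (net): A_n = (207 − 2×26)×16 = 2480 mm² (U = 1.0, A_e = A_n). φR_n = 0.75 × 450 × 2480 = 837.0 kN.
Governing: min(1069.7, 1957.0, 1342.4, 837.0) = 837.0 kN → net-section rupture.

837.0 kN (net-section rupture governs)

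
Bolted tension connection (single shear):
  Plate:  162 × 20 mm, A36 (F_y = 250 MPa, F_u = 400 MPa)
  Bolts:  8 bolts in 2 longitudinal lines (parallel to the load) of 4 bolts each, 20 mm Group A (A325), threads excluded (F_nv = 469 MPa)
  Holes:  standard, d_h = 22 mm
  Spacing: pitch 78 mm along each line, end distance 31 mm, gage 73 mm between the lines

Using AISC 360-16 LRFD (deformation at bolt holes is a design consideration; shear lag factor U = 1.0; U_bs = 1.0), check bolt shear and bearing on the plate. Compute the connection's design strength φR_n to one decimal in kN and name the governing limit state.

Bolt shear: A_b = π(20)²/4 = 314.16 mm². φR_n = 0.75 × 469 × 314.16 × 8 × 1 = 884.0 kN.
Bearing (20 mm plate, F_u = 400 MPa): end bolts L_c = 31 − 22/2 = 20, R_n = min(1.2×20×20×400, 2.4×20×20×400) = 192 kN/bolt; interior L_c = 78 − 22 = 56, R_n = 384 kN/bolt. φR_n = 0.75 × (2×192 + 6×384) = 2016.0 kN.
Governing: min(884.0, 2016.0) = 884.0 kN → bolt shear.

884.0 kN (bolt shear governs)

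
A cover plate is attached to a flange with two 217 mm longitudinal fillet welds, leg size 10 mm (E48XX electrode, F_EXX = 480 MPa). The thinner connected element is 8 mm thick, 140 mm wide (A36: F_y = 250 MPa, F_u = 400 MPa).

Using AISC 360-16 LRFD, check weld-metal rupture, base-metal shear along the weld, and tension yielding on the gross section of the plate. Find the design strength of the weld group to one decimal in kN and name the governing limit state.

252.0 kN (gross-section yield governs)

Weld metal: throat = 0.707×10 = 7.07 mm, L = 2×217 = 434 mm. φR_n = 0.75 × 0.6 × 480 × 7.07 × 434 = 662.8 kN.
Base metal shear (8 mm plate): yield φR_n = 1.0×0.6×250×8×434 = 520.8 kN; rupture φR_n = 0.75×0.6×400×8×434 = 625.0 kN; take 520.8 kN (yield).
Tension yield (gross): A_g = 140×8 = 1120 mm². φR_n = 0.90 × 250 × 1120 = 252.0 kN.
Governing: min(662.8, 520.8, 252.0) = 252.0 kN → gross-section yield.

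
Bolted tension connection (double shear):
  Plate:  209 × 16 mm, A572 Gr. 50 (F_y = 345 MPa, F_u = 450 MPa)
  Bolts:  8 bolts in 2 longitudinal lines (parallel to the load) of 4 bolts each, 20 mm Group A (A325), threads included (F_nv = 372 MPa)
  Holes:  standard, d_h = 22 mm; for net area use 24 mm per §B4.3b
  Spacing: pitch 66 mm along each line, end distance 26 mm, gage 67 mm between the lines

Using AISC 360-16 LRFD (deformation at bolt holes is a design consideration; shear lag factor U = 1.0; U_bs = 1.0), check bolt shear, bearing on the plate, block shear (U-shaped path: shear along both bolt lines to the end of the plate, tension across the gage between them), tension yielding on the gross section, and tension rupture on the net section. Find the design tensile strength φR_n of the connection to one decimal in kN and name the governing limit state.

Bolt shear: A_b = π(20)²/4 = 314.16 mm². φR_n = 0.75 × 372 × 314.16 × 8 × 2 = 1402.4 kN.
Bearing (16 mm plate, F_u = 450 MPa): end bolts L_c = 26 − 22/2 = 15, R_n = min(1.2×15×16×450, 2.4×20×16×450) = 129.6 kN/bolt; interior L_c = 66 − 22 = 44, R_n = 345.6 kN/bolt. φR_n = 0.75 × (2×129.6 + 6×345.6) = 1749.6 kN.
Block shear: shear path 2×[26+3×66] = 2×224 mm, A_gv = 7168, A_nv = 2×(224 − 3.5×24)×16 = 4480 mm²; tension across gage: (67 − 1×24)×16 = 688 mm². R_n = min(0.6×450×4480, 0.6×345×7168) + 1.0×450×688 = min(1209.6, 1483.8) + 309.6 = 1519.2 kN. φR_n = 0.75 × 1519.2 = 1139.4 kN.
Tension yield (gross): A_g = 209×16 = 3344 mm². φR_n = 0.90 × 345 × 3344 = 1038.3 kN.
Tension rupture (net): A_n = (209 − 2×24)×16 = 2576 mm² (U = 1.0, A_e = A_n). φR_n = 0.75 × 450 × 2576 = 869.4 kN.
Governing: min(1402.4, 1749.6, 1139.4, 1038.3, 869.4) = 869.4 kN → net-section rupture.

869.4 kN (net-section rupture governs)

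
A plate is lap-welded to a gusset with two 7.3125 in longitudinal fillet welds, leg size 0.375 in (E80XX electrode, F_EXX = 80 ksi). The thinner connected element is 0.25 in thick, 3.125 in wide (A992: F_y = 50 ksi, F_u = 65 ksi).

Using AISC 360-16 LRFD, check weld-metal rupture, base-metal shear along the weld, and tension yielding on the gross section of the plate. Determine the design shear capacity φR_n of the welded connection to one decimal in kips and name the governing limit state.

Weld metal: throat = 0.707×0.375 = 0.26513 in, L = 2×7.3125 = 14.625 in. φR_n = 0.75 × 0.6 × 80 × 0.26513 × 14.625 = 139.6 kips.
Base metal shear (0.25 in plate): yield φR_n = 1.0×0.6×50×0.25×14.625 = 109.7 kips; rupture φR_n = 0.75×0.6×65×0.25×14.625 = 106.9 kips; take 106.9 kips (rupture).
Tension yield (gross): A_g = 3.125×0.25 = 0.78125 in². φR_n = 0.90 × 50 × 0.78125 = 35.2 kips.
Governing: min(139.6, 106.9, 35.2) = 35.2 kips → gross-section yield.

35.2 kips (gross-section yield governs)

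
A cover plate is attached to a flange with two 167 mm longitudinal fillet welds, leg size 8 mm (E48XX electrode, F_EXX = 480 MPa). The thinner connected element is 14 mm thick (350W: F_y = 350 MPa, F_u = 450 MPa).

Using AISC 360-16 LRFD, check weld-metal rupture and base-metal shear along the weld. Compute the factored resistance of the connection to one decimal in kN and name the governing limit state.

Weld metal: throat = 0.707×8 = 5.656 mm, L = 2×167 = 334 mm. φR_n = 0.75 × 0.6 × 480 × 5.656 × 334 = 408.0 kN.
Base metal shear (14 mm plate): yield φR_n = 1.0×0.6×350×14×334 = 982.0 kN; rupture φR_n = 0.75×0.6×450×14×334 = 946.9 kN; take 946.9 kN (rupture).
Governing: min(408.0, 946.9) = 408.0 kN → weld metal.

408.0 kN (weld metal governs)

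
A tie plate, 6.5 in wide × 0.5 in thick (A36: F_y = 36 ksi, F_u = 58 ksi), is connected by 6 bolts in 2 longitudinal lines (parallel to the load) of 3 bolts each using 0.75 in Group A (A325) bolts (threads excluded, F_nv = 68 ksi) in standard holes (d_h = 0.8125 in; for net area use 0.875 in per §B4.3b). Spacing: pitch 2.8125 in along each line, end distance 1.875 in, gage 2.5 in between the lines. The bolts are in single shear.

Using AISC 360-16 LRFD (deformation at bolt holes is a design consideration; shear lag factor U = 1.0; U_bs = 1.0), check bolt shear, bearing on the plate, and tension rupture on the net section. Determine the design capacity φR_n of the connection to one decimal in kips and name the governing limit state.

Bolt shear: A_b = π(0.75)²/4 = 0.44179 in². φR_n = 0.75 × 68 × 0.44179 × 6 × 1 = 135.2 kips.
Bearing (0.5 in plate, F_u = 58 ksi): end bolts L_c = 1.875 − 0.8125/2 = 1.46875, R_n = min(1.2×1.46875×0.5×58, 2.4×0.75×0.5×58) = 51.113 kips/bolt; interior L_c = 2.8125 − 0.8125 = 2, R_n = 52.2 kips/bolt. φR_n = 0.75 × (2×51.113 + 4×52.2) = 233.3 kips.
Tension rupture (net): A_n = (6.5 − 2×0.875)×0.5 = 2.375 in² (U = 1.0, A_e = A_n). φR_n = 0.75 × 58 × 2.375 = 103.3 kips.
Governing: min(135.2, 233.3, 103.3) = 103.3 kips → net-section rupture.

103.3 kips (net-section rupture governs)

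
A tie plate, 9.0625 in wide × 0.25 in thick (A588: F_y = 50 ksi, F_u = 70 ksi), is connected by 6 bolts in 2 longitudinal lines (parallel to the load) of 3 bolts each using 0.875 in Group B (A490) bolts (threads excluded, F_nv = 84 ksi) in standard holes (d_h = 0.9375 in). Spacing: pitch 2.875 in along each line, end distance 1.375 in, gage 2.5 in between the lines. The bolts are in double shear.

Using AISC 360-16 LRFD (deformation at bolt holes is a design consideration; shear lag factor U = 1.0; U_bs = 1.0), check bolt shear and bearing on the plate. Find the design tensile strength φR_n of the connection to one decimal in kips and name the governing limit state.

Bolt shear: A_b = π(0.875)²/4 = 0.60132 in². φR_n = 0.75 × 84 × 0.60132 × 6 × 2 = 454.6 kips.
Bearing (0.25 in plate, F_u = 70 ksi): end bolts L_c = 1.375 − 0.9375/2 = 0.90625, R_n = min(1.2×0.90625×0.25×70, 2.4×0.875×0.25×70) = 19.031 kips/bolt; interior L_c = 2.875 − 0.9375 = 1.9375, R_n = 36.75 kips/bolt. φR_n = 0.75 × (2×19.031 + 4×36.75) = 138.8 kips.
Governing: min(454.6, 138.8) = 138.8 kips → bearing.

138.8 kips (bearing governs)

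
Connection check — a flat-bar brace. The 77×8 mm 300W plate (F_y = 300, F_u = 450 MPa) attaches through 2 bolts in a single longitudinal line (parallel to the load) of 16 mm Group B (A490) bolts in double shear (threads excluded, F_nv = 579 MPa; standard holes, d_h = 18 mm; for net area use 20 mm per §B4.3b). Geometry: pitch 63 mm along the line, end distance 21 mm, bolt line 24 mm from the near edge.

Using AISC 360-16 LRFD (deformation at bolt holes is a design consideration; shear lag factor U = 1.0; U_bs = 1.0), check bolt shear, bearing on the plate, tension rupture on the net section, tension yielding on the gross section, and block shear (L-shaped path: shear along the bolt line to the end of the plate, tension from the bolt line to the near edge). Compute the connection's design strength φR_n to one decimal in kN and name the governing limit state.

Bolt shear: A_b = π(16)²/4 = 201.06 mm². φR_n = 0.75 × 579 × 201.06 × 2 × 2 = 349.2 kN.
Bearing (8 mm plate, F_u = 450 MPa): end bolts L_c = 21 − 18/2 = 12, R_n = min(1.2×12×8×450, 2.4×16×8×450) = 51.84 kN/bolt; interior L_c = 63 − 18 = 45, R_n = 138.24 kN/bolt. φR_n = 0.75 × (1×51.84 + 1×138.24) = 142.6 kN.
Tension rupture (net): A_n = (77 − 1×20)×8 = 456 mm² (U = 1.0, A_e = A_n). φR_n = 0.75 × 450 × 456 = 153.9 kN.
Tension yield (gross): A_g = 77×8 = 616 mm². φR_n = 0.90 × 300 × 616 = 166.3 kN.
Block shear: shear path 1×[21+1×63] = 1×84 mm, A_gv = 672, A_nv = 1×(84 − 1.5×20)×8 = 432 mm²; tension to near edge: (24 − 0.5×20)×8 = 112 mm². R_n = min(0.6×450×432, 0.6×300×672) + 1.0×450×112 = min(116.64, 120.96) + 50.4 = 167.04 kN. φR_n = 0.75 × 167.04 = 125.3 kN.
Governing: min(349.2, 142.6, 153.9, 166.3, 125.3) = 125.3 kN → block shear.

125.3 kN (block shear governs)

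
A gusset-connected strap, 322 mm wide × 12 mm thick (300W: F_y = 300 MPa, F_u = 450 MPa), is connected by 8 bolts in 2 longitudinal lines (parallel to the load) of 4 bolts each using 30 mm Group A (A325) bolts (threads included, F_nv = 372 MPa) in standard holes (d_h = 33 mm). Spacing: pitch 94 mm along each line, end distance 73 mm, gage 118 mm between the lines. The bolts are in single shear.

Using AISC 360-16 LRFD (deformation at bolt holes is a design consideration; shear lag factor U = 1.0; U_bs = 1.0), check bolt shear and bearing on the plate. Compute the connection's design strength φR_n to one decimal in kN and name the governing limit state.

Bolt shear: A_b = π(30)²/4 = 706.86 mm². φR_n = 0.75 × 372 × 706.86 × 8 × 1 = 1577.7 kN.
Bearing (12 mm plate, F_u = 450 MPa): end bolts L_c = 73 − 33/2 = 56.5, R_n = min(1.2×56.5×12×450, 2.4×30×12×450) = 366.12 kN/bolt; interior L_c = 94 − 33 = 61, R_n = 388.8 kN/bolt. φR_n = 0.75 × (2×366.12 + 6×388.8) = 2298.8 kN.
Governing: min(1577.7, 2298.8) = 1577.7 kN → bolt shear.

1577.7 kN (bolt shear governs)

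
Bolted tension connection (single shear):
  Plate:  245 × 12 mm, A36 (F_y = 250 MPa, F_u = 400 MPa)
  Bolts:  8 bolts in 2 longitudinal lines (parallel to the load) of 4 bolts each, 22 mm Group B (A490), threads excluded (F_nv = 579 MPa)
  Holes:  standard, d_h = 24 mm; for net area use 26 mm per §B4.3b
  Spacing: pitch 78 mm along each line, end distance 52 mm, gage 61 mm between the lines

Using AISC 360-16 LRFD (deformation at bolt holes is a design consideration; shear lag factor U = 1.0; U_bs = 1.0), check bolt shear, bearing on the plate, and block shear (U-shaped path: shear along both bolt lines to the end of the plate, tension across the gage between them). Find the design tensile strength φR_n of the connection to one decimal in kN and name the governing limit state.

898.2 kN (block shear governs)

Bolt shear: A_b = π(22)²/4 = 380.13 mm². φR_n = 0.75 × 579 × 380.13 × 8 × 1 = 1320.6 kN.
Bearing (12 mm plate, F_u = 400 MPa): end bolts L_c = 52 − 24/2 = 40, R_n = min(1.2×40×12×400, 2.4×22×12×400) = 230.4 kN/bolt; interior L_c = 78 − 24 = 54, R_n = 253.44 kN/bolt. φR_n = 0.75 × (2×230.4 + 6×253.44) = 1486.1 kN.
Block shear: shear path 2×[52+3×78] = 2×286 mm, A_gv = 6864, A_nv = 2×(286 − 3.5×26)×12 = 4680 mm²; tension across gage: (61 − 1×26)×12 = 420 mm². R_n = min(0.6×400×4680, 0.6×250×6864) + 1.0×400×420 = min(1123.2, 1029.6) + 168 = 1197.6 kN. φR_n = 0.75 × 1197.6 = 898.2 kN.
Governing: min(1320.6, 1486.1, 898.2) = 898.2 kN → block shear.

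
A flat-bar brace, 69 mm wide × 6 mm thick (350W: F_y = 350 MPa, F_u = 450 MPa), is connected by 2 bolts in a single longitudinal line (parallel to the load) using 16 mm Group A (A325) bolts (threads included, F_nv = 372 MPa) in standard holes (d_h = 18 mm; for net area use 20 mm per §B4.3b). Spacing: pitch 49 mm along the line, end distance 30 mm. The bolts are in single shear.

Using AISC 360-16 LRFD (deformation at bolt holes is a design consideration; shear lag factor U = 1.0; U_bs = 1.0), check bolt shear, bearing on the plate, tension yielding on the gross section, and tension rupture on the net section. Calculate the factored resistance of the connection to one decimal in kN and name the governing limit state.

99.2 kN (net-section rupture governs)

Bolt shear: A_b = π(16)²/4 = 201.06 mm². φR_n = 0.75 × 372 × 201.06 × 2 × 1 = 112.2 kN.
Bearing (6 mm plate, F_u = 450 MPa): end bolts L_c = 30 − 18/2 = 21, R_n = min(1.2×21×6×450, 2.4×16×6×450) = 68.04 kN/bolt; interior L_c = 49 − 18 = 31, R_n = 100.44 kN/bolt. φR_n = 0.75 × (1×68.04 + 1×100.44) = 126.4 kN.
Tension yield (gross): A_g = 69×6 = 414 mm². φR_n = 0.90 × 350 × 414 = 130.4 kN.
Tension rupture (net): A_n = (69 − 1×20)×6 = 294 mm² (U = 1.0, A_e = A_n). φR_n = 0.75 × 450 × 294 = 99.2 kN.
Governing: min(112.2, 126.4, 130.4, 99.2) = 99.2 kN → net-section rupture.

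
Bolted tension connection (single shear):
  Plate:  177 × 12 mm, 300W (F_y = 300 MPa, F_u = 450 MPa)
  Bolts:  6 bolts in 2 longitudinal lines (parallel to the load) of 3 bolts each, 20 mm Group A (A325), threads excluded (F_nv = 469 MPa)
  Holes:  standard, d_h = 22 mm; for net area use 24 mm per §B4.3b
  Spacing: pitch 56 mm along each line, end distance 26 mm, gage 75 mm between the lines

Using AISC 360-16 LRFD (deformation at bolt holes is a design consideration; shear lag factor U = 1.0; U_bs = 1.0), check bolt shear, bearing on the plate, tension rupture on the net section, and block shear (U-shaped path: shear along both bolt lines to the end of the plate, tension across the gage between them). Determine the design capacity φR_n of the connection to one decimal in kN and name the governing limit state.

522.5 kN (net-section rupture governs)

Bolt shear: A_b = π(20)²/4 = 314.16 mm². φR_n = 0.75 × 469 × 314.16 × 6 × 1 = 663.0 kN.
Bearing (12 mm plate, F_u = 450 MPa): end bolts L_c = 26 − 22/2 = 15, R_n = min(1.2×15×12×450, 2.4×20×12×450) = 97.2 kN/bolt; interior L_c = 56 − 22 = 34, R_n = 220.32 kN/bolt. φR_n = 0.75 × (2×97.2 + 4×220.32) = 806.8 kN.
Tension rupture (net): A_n = (177 − 2×24)×12 = 1548 mm² (U = 1.0, A_e = A_n). φR_n = 0.75 × 450 × 1548 = 522.5 kN.
Block shear: shear path 2×[26+2×56] = 2×138 mm, A_gv = 3312, A_nv = 2×(138 − 2.5×24)×12 = 1872 mm²; tension across gage: (75 − 1×24)×12 = 612 mm². R_n = min(0.6×450×1872, 0.6×300×3312) + 1.0×450×612 = min(505.44, 596.16) + 275.4 = 780.84 kN. φR_n = 0.75 × 780.84 = 585.6 kN.
Governing: min(663.0, 806.8, 522.5, 585.6) = 522.5 kN → net-section rupture.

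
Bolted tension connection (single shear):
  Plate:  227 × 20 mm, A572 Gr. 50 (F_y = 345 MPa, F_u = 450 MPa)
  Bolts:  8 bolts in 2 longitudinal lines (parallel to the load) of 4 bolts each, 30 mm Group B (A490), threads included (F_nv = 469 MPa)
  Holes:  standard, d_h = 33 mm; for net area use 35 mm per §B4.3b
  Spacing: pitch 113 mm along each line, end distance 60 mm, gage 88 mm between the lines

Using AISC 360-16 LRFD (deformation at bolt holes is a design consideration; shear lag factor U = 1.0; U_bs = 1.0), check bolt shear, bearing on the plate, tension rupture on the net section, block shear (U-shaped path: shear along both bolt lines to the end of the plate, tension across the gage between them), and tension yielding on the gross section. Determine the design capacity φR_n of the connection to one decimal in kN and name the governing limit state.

1059.8 kN (net-section rupture governs)

Bolt shear: A_b = π(30)²/4 = 706.86 mm². φR_n = 0.75 × 469 × 706.86 × 8 × 1 = 1989.1 kN.
Bearing (20 mm plate, F_u = 450 MPa): end bolts L_c = 60 − 33/2 = 43.5, R_n = min(1.2×43.5×20×450, 2.4×30×20×450) = 469.8 kN/bolt; interior L_c = 113 − 33 = 80, R_n = 648 kN/bolt. φR_n = 0.75 × (2×469.8 + 6×648) = 3620.7 kN.
Tension rupture (net): A_n = (227 − 2×35)×20 = 3140 mm² (U = 1.0, A_e = A_n). φR_n = 0.75 × 450 × 3140 = 1059.8 kN.
Block shear: shear path 2×[60+3×113] = 2×399 mm, A_gv = 15960, A_nv = 2×(399 − 3.5×35)×20 = 11060 mm²; tension across gage: (88 − 1×35)×20 = 1060 mm². R_n = min(0.6×450×11060, 0.6×345×15960) + 1.0×450×1060 = min(2986.2, 3303.7) + 477 = 3463.2 kN. φR_n = 0.75 × 3463.2 = 2597.4 kN.
Tension yield (gross): A_g = 227×20 = 4540 mm². φR_n = 0.90 × 345 × 4540 = 1409.7 kN.
Governing: min(1989.1, 3620.7, 1059.8, 2597.4, 1409.7) = 1059.8 kN → net-section rupture.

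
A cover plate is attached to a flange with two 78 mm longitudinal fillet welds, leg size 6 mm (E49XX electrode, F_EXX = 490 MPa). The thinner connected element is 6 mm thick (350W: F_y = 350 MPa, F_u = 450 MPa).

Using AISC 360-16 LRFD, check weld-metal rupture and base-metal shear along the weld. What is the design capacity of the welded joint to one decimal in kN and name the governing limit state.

145.9 kN (weld metal governs)

Weld metal: throat = 0.707×6 = 4.242 mm, L = 2×78 = 156 mm. φR_n = 0.75 × 0.6 × 490 × 4.242 × 156 = 145.9 kN.
Base metal shear (6 mm plate): yield φR_n = 1.0×0.6×350×6×156 = 196.6 kN; rupture φR_n = 0.75×0.6×450×6×156 = 189.5 kN; take 189.5 kN (rupture).
Governing: min(145.9, 189.5) = 145.9 kN → weld metal.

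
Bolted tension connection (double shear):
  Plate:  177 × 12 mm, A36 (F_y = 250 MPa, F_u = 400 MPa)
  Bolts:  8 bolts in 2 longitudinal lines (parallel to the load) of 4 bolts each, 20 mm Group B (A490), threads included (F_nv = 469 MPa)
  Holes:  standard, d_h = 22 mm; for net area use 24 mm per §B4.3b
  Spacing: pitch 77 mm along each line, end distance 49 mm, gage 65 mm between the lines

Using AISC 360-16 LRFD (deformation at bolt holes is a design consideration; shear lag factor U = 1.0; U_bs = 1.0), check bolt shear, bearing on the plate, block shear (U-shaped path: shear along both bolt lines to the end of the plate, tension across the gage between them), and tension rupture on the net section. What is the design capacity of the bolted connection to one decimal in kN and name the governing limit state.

Bolt shear: A_b = π(20)²/4 = 314.16 mm². φR_n = 0.75 × 469 × 314.16 × 8 × 2 = 1768.1 kN.
Bearing (12 mm plate, F_u = 400 MPa): end bolts L_c = 49 − 22/2 = 38, R_n = min(1.2×38×12×400, 2.4×20×12×400) = 218.88 kN/bolt; interior L_c = 77 − 22 = 55, R_n = 230.4 kN/bolt. φR_n = 0.75 × (2×218.88 + 6×230.4) = 1365.1 kN.
Block shear: shear path 2×[49+3×77] = 2×280 mm, A_gv = 6720, A_nv = 2×(280 − 3.5×24)×12 = 4704 mm²; tension across gage: (65 − 1×24)×12 = 492 mm². R_n = min(0.6×400×4704, 0.6×250×6720) + 1.0×400×492 = min(1129, 1008) + 196.8 = 1204.8 kN. φR_n = 0.75 × 1204.8 = 903.6 kN.
Tension rupture (net): A_n = (177 − 2×24)×12 = 1548 mm² (U = 1.0, A_e = A_n). φR_n = 0.75 × 400 × 1548 = 464.4 kN.
Governing: min(1768.1, 1365.1, 903.6, 464.4) = 464.4 kN → net-section rupture.

464.4 kN (net-section rupture governs)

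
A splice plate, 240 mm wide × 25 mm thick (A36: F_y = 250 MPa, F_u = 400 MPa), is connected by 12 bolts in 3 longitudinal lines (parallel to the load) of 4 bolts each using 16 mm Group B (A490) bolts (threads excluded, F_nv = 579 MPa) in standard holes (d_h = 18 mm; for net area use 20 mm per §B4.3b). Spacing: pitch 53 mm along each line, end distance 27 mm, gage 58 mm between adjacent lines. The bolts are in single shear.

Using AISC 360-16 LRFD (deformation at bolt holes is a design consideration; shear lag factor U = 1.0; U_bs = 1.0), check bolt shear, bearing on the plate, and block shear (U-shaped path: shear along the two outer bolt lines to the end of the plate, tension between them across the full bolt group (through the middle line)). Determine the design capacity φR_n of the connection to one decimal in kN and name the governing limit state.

1047.7 kN (bolt shear governs)

Bolt shear: A_b = π(16)²/4 = 201.06 mm². φR_n = 0.75 × 579 × 201.06 × 12 × 1 = 1047.7 kN.
Bearing (25 mm plate, F_u = 400 MPa): end bolts L_c = 27 − 18/2 = 18, R_n = min(1.2×18×25×400, 2.4×16×25×400) = 216 kN/bolt; interior L_c = 53 − 18 = 35, R_n = 384 kN/bolt. φR_n = 0.75 × (3×216 + 9×384) = 3078.0 kN.
Block shear: shear path 2×[27+3×53] = 2×186 mm, A_gv = 9300, A_nv = 2×(186 − 3.5×20)×25 = 5800 mm²; tension across gage: (116 − 2×20)×25 = 1900 mm². R_n = min(0.6×400×5800, 0.6×250×9300) + 1.0×400×1900 = min(1392, 1395) + 760 = 2152 kN. φR_n = 0.75 × 2152 = 1614.0 kN.
Governing: min(1047.7, 3078.0, 1614.0) = 1047.7 kN → bolt shear.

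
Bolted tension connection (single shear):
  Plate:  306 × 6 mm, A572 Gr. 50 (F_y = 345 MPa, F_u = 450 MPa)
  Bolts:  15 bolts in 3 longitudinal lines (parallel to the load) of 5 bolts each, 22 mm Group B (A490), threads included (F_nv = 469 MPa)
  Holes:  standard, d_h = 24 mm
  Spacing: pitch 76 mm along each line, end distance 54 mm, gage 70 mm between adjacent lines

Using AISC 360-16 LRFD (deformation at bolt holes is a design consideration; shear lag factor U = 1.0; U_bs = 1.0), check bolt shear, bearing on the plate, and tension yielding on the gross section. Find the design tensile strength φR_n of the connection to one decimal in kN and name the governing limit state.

570.1 kN (gross-section yield governs)

Bolt shear: A_b = π(22)²/4 = 380.13 mm². φR_n = 0.75 × 469 × 380.13 × 15 × 1 = 2005.7 kN.
Bearing (6 mm plate, F_u = 450 MPa): end bolts L_c = 54 − 24/2 = 42, R_n = min(1.2×42×6×450, 2.4×22×6×450) = 136.08 kN/bolt; interior L_c = 76 − 24 = 52, R_n = 142.56 kN/bolt. φR_n = 0.75 × (3×136.08 + 12×142.56) = 1589.2 kN.
Tension yield (gross): A_g = 306×6 = 1836 mm². φR_n = 0.90 × 345 × 1836 = 570.1 kN.
Governing: min(2005.7, 1589.2, 570.1) = 570.1 kN → gross-section yield.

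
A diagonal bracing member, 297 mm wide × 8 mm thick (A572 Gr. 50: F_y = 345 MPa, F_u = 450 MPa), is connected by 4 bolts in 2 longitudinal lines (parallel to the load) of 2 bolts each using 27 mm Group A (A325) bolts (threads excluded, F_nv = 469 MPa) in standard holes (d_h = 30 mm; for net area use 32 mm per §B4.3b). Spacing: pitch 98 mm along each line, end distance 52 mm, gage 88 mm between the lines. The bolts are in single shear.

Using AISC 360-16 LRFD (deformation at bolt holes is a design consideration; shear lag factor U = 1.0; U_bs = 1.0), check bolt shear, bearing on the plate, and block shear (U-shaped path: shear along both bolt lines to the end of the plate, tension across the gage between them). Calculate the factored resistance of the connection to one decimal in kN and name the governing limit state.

481.7 kN (block shear governs)

Bolt shear: A_b = π(27)²/4 = 572.56 mm². φR_n = 0.75 × 469 × 572.56 × 4 × 1 = 805.6 kN.
Bearing (8 mm plate, F_u = 450 MPa): end bolts L_c = 52 − 30/2 = 37, R_n = min(1.2×37×8×450, 2.4×27×8×450) = 159.84 kN/bolt; interior L_c = 98 − 30 = 68, R_n = 233.28 kN/bolt. φR_n = 0.75 × (2×159.84 + 2×233.28) = 589.7 kN.
Block shear: shear path 2×[52+1×98] = 2×150 mm, A_gv = 2400, A_nv = 2×(150 − 1.5×32)×8 = 1632 mm²; tension across gage: (88 − 1×32)×8 = 448 mm². R_n = min(0.6×450×1632, 0.6×345×2400) + 1.0×450×448 = min(440.64, 496.8) + 201.6 = 642.24 kN. φR_n = 0.75 × 642.24 = 481.7 kN.
Governing: min(805.6, 589.7, 481.7) = 481.7 kN → block shear.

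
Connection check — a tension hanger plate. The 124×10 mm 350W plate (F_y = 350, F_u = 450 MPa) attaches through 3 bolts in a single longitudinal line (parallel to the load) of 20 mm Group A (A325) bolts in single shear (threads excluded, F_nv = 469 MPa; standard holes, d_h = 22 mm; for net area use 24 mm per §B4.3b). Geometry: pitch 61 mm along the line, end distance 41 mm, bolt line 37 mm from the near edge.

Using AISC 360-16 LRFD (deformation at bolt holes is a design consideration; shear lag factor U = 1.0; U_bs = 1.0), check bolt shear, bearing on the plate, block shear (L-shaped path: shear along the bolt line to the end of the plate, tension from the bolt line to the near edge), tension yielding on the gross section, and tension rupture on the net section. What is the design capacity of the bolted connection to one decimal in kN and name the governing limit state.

293.0 kN (block shear governs)

Bolt shear: A_b = π(20)²/4 = 314.16 mm². φR_n = 0.75 × 469 × 314.16 × 3 × 1 = 331.5 kN.
Bearing (10 mm plate, F_u = 450 MPa): end bolts L_c = 41 − 22/2 = 30, R_n = min(1.2×30×10×450, 2.4×20×10×450) = 162 kN/bolt; interior L_c = 61 − 22 = 39, R_n = 210.6 kN/bolt. φR_n = 0.75 × (1×162 + 2×210.6) = 437.4 kN.
Block shear: shear path 1×[41+2×61] = 1×163 mm, A_gv = 1630, A_nv = 1×(163 − 2.5×24)×10 = 1030 mm²; tension to near edge: (37 − 0.5×24)×10 = 250 mm². R_n = min(0.6×450×1030, 0.6×350×1630) + 1.0×450×250 = min(278.1, 342.3) + 112.5 = 390.6 kN. φR_n = 0.75 × 390.6 = 293.0 kN.
Tension yield (gross): A_g = 124×10 = 1240 mm². φR_n = 0.90 × 350 × 1240 = 390.6 kN.
Tension rupture (net): A_n = (124 − 1×24)×10 = 1000 mm² (U = 1.0, A_e = A_n). φR_n = 0.75 × 450 × 1000 = 337.5 kN.
Governing: min(331.5, 437.4, 293.0, 390.6, 337.5) = 293.0 kN → block shear.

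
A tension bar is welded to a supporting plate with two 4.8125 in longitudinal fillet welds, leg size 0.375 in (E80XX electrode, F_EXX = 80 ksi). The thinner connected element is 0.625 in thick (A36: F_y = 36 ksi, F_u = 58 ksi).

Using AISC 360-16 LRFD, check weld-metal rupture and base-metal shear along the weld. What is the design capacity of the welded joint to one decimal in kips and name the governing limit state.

Weld metal: throat = 0.707×0.375 = 0.26513 in, L = 2×4.8125 = 9.625 in. φR_n = 0.75 × 0.6 × 80 × 0.26513 × 9.625 = 91.9 kips.
Base metal shear (0.625 in plate): yield φR_n = 1.0×0.6×36×0.625×9.625 = 129.9 kips; rupture φR_n = 0.75×0.6×58×0.625×9.625 = 157.0 kips; take 129.9 kips (yield).
Governing: min(91.9, 129.9) = 91.9 kips → weld metal.

91.9 kips (weld metal governs)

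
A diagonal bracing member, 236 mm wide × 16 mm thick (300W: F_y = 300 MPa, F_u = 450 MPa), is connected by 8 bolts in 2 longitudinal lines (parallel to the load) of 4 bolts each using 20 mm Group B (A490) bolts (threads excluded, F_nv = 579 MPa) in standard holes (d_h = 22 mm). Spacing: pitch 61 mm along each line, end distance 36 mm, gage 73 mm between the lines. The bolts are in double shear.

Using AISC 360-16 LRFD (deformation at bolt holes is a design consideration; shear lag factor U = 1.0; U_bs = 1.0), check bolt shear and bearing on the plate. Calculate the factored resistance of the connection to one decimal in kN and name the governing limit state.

1840.3 kN (bearing governs)

Bolt shear: A_b = π(20)²/4 = 314.16 mm². φR_n = 0.75 × 579 × 314.16 × 8 × 2 = 2182.8 kN.
Bearing (16 mm plate, F_u = 450 MPa): end bolts L_c = 36 − 22/2 = 25, R_n = min(1.2×25×16×450, 2.4×20×16×450) = 216 kN/bolt; interior L_c = 61 − 22 = 39, R_n = 336.96 kN/bolt. φR_n = 0.75 × (2×216 + 6×336.96) = 1840.3 kN.
Governing: min(2182.8, 1840.3) = 1840.3 kN → bearing.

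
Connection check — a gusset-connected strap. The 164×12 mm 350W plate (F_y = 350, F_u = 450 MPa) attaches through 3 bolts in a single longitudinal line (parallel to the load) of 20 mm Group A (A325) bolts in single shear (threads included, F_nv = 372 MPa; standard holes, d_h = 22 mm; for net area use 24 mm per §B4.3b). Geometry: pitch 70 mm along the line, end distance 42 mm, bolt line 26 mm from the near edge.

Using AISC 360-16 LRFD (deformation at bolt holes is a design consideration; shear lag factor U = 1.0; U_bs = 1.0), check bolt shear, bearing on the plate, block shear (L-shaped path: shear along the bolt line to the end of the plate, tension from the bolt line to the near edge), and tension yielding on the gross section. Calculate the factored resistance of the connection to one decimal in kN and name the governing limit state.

263.0 kN (bolt shear governs)

Bolt shear: A_b = π(20)²/4 = 314.16 mm². φR_n = 0.75 × 372 × 314.16 × 3 × 1 = 263.0 kN.
Bearing (12 mm plate, F_u = 450 MPa): end bolts L_c = 42 − 22/2 = 31, R_n = min(1.2×31×12×450, 2.4×20×12×450) = 200.88 kN/bolt; interior L_c = 70 − 22 = 48, R_n = 259.2 kN/bolt. φR_n = 0.75 × (1×200.88 + 2×259.2) = 539.5 kN.
Block shear: shear path 1×[42+2×70] = 1×182 mm, A_gv = 2184, A_nv = 1×(182 − 2.5×24)×12 = 1464 mm²; tension to near edge: (26 − 0.5×24)×12 = 168 mm². R_n = min(0.6×450×1464, 0.6×350×2184) + 1.0×450×168 = min(395.28, 458.64) + 75.6 = 470.88 kN. φR_n = 0.75 × 470.88 = 353.2 kN.
Tension yield (gross): A_g = 164×12 = 1968 mm². φR_n = 0.90 × 350 × 1968 = 619.9 kN.
Governing: min(263.0, 539.5, 353.2, 619.9) = 263.0 kN → bolt shear.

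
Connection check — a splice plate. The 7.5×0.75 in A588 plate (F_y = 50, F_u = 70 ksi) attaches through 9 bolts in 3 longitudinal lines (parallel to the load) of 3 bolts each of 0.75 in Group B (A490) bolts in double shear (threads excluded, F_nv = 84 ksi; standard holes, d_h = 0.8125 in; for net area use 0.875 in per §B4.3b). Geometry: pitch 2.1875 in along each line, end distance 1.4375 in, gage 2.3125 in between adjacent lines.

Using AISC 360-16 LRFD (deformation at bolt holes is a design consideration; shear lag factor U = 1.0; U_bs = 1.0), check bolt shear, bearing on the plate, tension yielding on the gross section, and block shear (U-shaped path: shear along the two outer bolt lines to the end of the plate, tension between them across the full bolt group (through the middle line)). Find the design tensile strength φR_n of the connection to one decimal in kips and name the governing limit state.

Bolt shear: A_b = π(0.75)²/4 = 0.44179 in². φR_n = 0.75 × 84 × 0.44179 × 9 × 2 = 501.0 kips.
Bearing (0.75 in plate, F_u = 70 ksi): end bolts L_c = 1.4375 − 0.8125/2 = 1.03125, R_n = min(1.2×1.03125×0.75×70, 2.4×0.75×0.75×70) = 64.969 kips/bolt; interior L_c = 2.1875 − 0.8125 = 1.375, R_n = 86.625 kips/bolt. φR_n = 0.75 × (3×64.969 + 6×86.625) = 536.0 kips.
Tension yield (gross): A_g = 7.5×0.75 = 5.625 in². φR_n = 0.90 × 50 × 5.625 = 253.1 kips.
Block shear: shear path 2×[1.4375+2×2.1875] = 2×5.8125 in, A_gv = 8.7188, A_nv = 2×(5.8125 − 2.5×0.875)×0.75 = 5.4375 in²; tension across gage: (4.625 − 2×0.875)×0.75 = 2.1563 in². R_n = min(0.6×70×5.4375, 0.6×50×8.7188) + 1.0×70×2.1563 = min(228.38, 261.56) + 150.94 = 379.32 kips. φR_n = 0.75 × 379.32 = 284.5 kips.
Governing: min(501.0, 536.0, 253.1, 284.5) = 253.1 kips → gross-section yield.

253.1 kips (gross-section yield governs)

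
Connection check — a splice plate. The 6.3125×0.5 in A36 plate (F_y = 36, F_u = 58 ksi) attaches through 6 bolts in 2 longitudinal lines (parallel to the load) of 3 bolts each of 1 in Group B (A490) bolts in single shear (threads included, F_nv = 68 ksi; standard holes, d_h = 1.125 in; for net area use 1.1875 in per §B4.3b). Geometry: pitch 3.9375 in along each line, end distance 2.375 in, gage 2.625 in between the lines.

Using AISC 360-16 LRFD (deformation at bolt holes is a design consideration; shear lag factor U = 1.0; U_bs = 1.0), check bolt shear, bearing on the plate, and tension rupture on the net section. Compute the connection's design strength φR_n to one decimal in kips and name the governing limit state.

Bolt shear: A_b = π(1)²/4 = 0.7854 in². φR_n = 0.75 × 68 × 0.7854 × 6 × 1 = 240.3 kips.
Bearing (0.5 in plate, F_u = 58 ksi): end bolts L_c = 2.375 − 1.125/2 = 1.8125, R_n = min(1.2×1.8125×0.5×58, 2.4×1×0.5×58) = 63.075 kips/bolt; interior L_c = 3.9375 − 1.125 = 2.8125, R_n = 69.6 kips/bolt. φR_n = 0.75 × (2×63.075 + 4×69.6) = 303.4 kips.
Tension rupture (net): A_n = (6.3125 − 2×1.1875)×0.5 = 1.9688 in² (U = 1.0, A_e = A_n). φR_n = 0.75 × 58 × 1.9688 = 85.6 kips.
Governing: min(240.3, 303.4, 85.6) = 85.6 kips → net-section rupture.

85.6 kips (net-section rupture governs)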